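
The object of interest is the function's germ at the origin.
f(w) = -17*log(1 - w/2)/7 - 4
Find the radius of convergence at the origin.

The radius of convergence is 2.

Branch term (-17/7)*log(1 - w/(2)): its argument vanishes at w = 2, a logarithmic branch point, modulus 2.
The radius of convergence is the smallest modulus among the singular points: 2.


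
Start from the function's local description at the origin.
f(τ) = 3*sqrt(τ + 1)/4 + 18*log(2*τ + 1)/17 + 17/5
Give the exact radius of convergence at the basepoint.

Branch term (3/4)*sqrt(1 - τ/(-1)): its argument vanishes at τ = -1, a square-root branch point, modulus 1.
Branch term (18/17)*log(1 - τ/(-1/2)): its argument vanishes at τ = -1/2, a logarithmic branch point, modulus 1/2.
The radius of convergence is the smallest modulus among the singular points: 1/2.

The radius of convergence is 1/2.


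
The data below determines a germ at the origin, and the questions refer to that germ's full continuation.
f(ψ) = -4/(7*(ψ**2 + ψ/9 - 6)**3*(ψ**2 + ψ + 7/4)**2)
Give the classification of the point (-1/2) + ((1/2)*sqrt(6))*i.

The point is a pole of order 2.

The denominator factor ψ**2 + ψ + 7/4 vanishes at (-1/2) + ((1/2)*sqrt(6))*i and appears to the power 2; the numerator there equals -4/7, nonzero, and no other factor vanishes.
Hence a pole whose order is the multiplicity, 2.


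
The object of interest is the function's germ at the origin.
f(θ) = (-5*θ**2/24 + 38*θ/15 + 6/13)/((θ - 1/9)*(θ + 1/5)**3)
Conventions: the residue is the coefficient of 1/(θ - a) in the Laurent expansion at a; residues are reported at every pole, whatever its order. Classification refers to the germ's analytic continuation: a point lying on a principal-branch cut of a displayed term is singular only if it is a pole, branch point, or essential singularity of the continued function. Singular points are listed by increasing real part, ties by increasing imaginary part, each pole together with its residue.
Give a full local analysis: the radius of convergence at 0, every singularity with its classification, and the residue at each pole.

Radius of convergence at 0: 1/9.
At -1/5: a pole of order 3; residue -7017225/285376.
At 1/9: a pole of order 1; residue 7017225/285376.

Denominator factor (θ - 1/9): pole of order 1 at 1/9, modulus 1/9.
Denominator factor (θ + 1/5)^3: pole of order 3 at -1/5, modulus 1/5.
The radius of convergence is the smallest modulus among the singular points: 1/9.
At the order-3 pole -1/5 set g(θ) = (θ - (-1/5))^3*f(θ) = (-5*θ**2/24 + 38*θ/15 + 6/13)/(θ - 1/9).
Order-3 pole: residue = g''(a)/2; g''(-1/5) = -7017225/142688, so the residue is -7017225/285376.
At the order-1 pole 1/9 set g(θ) = (θ - (1/9))*f(θ) = (-5*θ**2/24 + 38*θ/15 + 6/13)/(θ + 1/5)**3.
Simple pole: residue = g(a) at a = 1/9, which is 7017225/285376.
List the singular points by increasing real part (a conjugate pair: the negative imaginary part first).


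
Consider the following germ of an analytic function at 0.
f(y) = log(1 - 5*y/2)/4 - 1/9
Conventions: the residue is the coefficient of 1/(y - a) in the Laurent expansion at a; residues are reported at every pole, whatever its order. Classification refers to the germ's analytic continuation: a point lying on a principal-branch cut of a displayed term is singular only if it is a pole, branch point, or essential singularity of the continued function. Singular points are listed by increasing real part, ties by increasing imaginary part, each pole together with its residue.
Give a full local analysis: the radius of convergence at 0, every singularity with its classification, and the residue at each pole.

Radius of convergence at 0: 2/5.
At 2/5: a logarithmic branch point.

Branch term (1/4)*log(1 - y/(2/5)): its argument vanishes at y = 2/5, a logarithmic branch point, modulus 2/5.
The radius of convergence is the smallest modulus among the singular points: 2/5.


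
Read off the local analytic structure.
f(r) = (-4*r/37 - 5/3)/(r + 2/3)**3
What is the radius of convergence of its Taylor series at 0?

Denominator factor (r + 2/3)^3: pole of order 3 at -2/3, modulus 2/3.
The radius of convergence is the smallest modulus among the singular points: 2/3.

The radius of convergence is 2/3.


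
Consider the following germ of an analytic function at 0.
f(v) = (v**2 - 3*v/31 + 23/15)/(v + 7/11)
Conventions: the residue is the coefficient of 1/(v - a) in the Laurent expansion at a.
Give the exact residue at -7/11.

At the order-1 pole -7/11 set g(v) = (v - (-7/11))*f(v) = v**2 - 3*v/31 + 23/15.
Simple pole: residue = g(a) at a = -7/11, which is 112523/56265.

The residue is 112523/56265.


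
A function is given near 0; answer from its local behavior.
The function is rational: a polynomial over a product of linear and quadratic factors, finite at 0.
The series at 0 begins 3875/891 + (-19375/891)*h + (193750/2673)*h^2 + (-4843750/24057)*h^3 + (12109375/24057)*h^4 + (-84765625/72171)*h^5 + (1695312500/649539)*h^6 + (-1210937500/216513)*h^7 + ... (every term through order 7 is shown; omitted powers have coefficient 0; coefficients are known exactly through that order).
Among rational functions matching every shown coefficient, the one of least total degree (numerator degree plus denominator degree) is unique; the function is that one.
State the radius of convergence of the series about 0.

The radius of convergence is 3/5.

No rational of total degree below 3 reproduces all 8 coefficients; solving the [0/3] Pade equations on them gives f(h) = 31/(33*(h + 3/5)**3), whose expansion matches every shown term.
Denominator factor (h + 3/5)^3: pole of order 3 at -3/5, modulus 3/5.
The radius of convergence is the smallest modulus among the singular points: 3/5.


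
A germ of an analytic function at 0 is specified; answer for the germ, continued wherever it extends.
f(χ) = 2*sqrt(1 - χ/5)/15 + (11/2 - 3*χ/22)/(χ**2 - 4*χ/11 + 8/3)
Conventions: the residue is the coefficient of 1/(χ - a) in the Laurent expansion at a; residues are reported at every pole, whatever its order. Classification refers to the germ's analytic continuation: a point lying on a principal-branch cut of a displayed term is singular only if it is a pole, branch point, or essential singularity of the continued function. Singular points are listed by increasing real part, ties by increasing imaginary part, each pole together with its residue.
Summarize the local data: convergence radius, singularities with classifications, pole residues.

Denominator factor (χ**2 - 4*χ/11 + 8/3): discriminant -3824/363, complex-conjugate roots (2/11) + ((2/33)*sqrt(717))*i and (2/11) - ((2/33)*sqrt(717))*i; poles of order 1, moduli (2/3)*sqrt(6) and (2/3)*sqrt(6).
Branch term (2/15)*sqrt(1 - χ/(5)): its argument vanishes at χ = 5, a square-root branch point, modulus 5.
The radius of convergence is the smallest modulus among the singular points: (2/3)*sqrt(6).
The branch term is analytic at (2/11) - ((2/33)*sqrt(717))*i and contributes nothing to the residue; only the rational part matters.
The factor χ**2 - 4*χ/11 + 8/3 splits as (χ - a)(χ - a') with a = (2/11) - ((2/33)*sqrt(717))*i, a' = (2/11) + ((2/33)*sqrt(717))*i. At the order-1 pole a set g(χ) = (χ - a)*(rational part) = [11/2 - 3*χ/22] / (χ - a').
Simple pole: residue = g(a) at a = (2/11) - ((2/33)*sqrt(717))*i, which is (-3/44) + ((1325/21032)*sqrt(717))*i.
The branch term is analytic at (2/11) + ((2/33)*sqrt(717))*i and contributes nothing to the residue; only the rational part matters.
The factor χ**2 - 4*χ/11 + 8/3 splits as (χ - a)(χ - a') with a = (2/11) + ((2/33)*sqrt(717))*i, a' = (2/11) - ((2/33)*sqrt(717))*i. At the order-1 pole a set g(χ) = (χ - a)*(rational part) = [11/2 - 3*χ/22] / (χ - a').
Simple pole: residue = g(a) at a = (2/11) + ((2/33)*sqrt(717))*i, which is (-3/44) - ((1325/21032)*sqrt(717))*i.
List the singular points by increasing real part (a conjugate pair: the negative imaginary part first).

Radius of convergence at 0: (2/3)*sqrt(6).
At (2/11) - ((2/33)*sqrt(717))*i: a pole of order 1; residue (-3/44) + ((1325/21032)*sqrt(717))*i.
At (2/11) + ((2/33)*sqrt(717))*i: a pole of order 1; residue (-3/44) - ((1325/21032)*sqrt(717))*i.
At 5: an algebraic (square-root) branch point.


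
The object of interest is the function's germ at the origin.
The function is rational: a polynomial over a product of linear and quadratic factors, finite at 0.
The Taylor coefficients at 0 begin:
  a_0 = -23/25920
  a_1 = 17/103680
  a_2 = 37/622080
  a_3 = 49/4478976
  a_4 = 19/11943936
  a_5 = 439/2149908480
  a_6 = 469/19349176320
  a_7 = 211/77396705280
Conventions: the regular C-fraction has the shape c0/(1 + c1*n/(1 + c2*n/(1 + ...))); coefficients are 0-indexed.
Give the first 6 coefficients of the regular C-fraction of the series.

Taylor coefficients (read off): a_0 = -23/25920, a_1 = 17/103680, a_2 = 37/622080, a_3 = 49/4478976, a_4 = 19/11943936, a_5 = 439/2149908480.
c0 = a_0 = -23/25920. Peel one level at a time: if S = 1 + c*n/S' with S'(0) = 1, then c is the n-coefficient of S and S' = c*n/(S - 1).
S_1 = c0/f = 1 + (17/92)*n + (2569/25392)*n^2 + ...; c1 = 17/92.
S_2 = c1*n/(S_1 - 1) = 1 + (-2569/4692)*n + (4049/62424)*n^2 + ...; c2 = -2569/4692.
S_3 = c2*n/(S_2 - 1) = 1 + (93127/786114)*n + (-20991479/8553290256)*n^2 + ...; c3 = 93127/786114.
S_4 = c3*n/(S_3 - 1) = 1 + (15515441/748935432)*n + (15515441/28329524928)*n^2 + ...; c4 = 15515441/748935432.
S_5 = c4*n/(S_4 - 1) = 1 + (-2569/97176)*n + ...; c5 = -2569/97176.

The regular C-fraction coefficients are [-23/25920, 17/92, -2569/4692, 93127/786114, 15515441/748935432, -2569/97176].


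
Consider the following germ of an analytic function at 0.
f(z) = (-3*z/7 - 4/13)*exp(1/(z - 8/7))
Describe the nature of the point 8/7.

The exponent 1/(z - (8/7)) has a pole at 8/7, so exp(1/(z - (8/7))) takes every nonzero value near it: an essential singularity (not a pole of any order).

The point is an essential singularity.


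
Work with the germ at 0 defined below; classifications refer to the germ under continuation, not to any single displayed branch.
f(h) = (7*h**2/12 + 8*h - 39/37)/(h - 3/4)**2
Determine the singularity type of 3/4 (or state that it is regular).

The denominator factor h - 3/4 vanishes at 3/4 and appears to the power 2; the numerator there equals 12489/2368, nonzero, and no other factor vanishes.
Hence a pole whose order is the multiplicity, 2.

The point is a pole of order 2.


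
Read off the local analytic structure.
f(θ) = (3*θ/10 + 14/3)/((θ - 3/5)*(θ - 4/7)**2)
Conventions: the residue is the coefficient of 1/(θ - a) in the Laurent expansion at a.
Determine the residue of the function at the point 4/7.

At the order-2 pole 4/7 set g(θ) = (θ - (4/7))^2*f(θ) = (3*θ/10 + 14/3)/(θ - 3/5).
Order-2 pole: residue = g'(a); g'(4/7) = -35623/6, so the residue is -35623/6.

The residue is -35623/6.


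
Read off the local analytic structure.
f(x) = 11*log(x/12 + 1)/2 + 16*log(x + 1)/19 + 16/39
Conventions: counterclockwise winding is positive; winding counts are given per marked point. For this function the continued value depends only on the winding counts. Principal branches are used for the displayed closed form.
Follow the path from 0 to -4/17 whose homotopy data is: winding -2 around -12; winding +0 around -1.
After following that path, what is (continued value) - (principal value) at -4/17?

The rational part is single-valued and drops out of the difference; each branch term changes only by its own monodromy.
(11/2)*log(1 - x/(-12)): each positive loop around -12 adds 2*pi*i to the log, so winding -2 contributes (11/2)*(-2)*2*pi*i = -(22)*pi*i.
(16/19)*log(1 - x/(-1)): winding 0 around -1, so this term returns to its principal value, contribution 0.
Summing the contributions at x = -4/17 gives -(22)*pi*i.

Continued minus principal equals -(22)*pi*i.


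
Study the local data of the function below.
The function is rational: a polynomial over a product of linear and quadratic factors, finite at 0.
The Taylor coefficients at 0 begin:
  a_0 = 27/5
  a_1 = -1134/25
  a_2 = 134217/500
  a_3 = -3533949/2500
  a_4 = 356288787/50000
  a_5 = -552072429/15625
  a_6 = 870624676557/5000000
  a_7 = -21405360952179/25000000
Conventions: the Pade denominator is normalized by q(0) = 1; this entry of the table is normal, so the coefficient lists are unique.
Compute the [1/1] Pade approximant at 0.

Taylor coefficients needed (read off): a_0 = 27/5, a_1 = -1134/25, a_2 = 134217/500.
Write the denominator as Q(γ) = 1 + q1*γ. Requiring Q*f - P = O(γ^3) with deg P <= 1 kills the coefficients of γ^2..γ^2 in Q*f:
  γ^2: a_2 + q1*a_1 = 0, i.e. 134217/500 + (-1134/25)*q1 = 0.
Solving this linear system: q1 = 1657/280.
The numerator is Q*f truncated at degree 1: P0 = a_0 = 27/5; P1 = a_1 + q1*a_0 = -3753/280.

The Pade approximant has numerator coefficients [27/5, -3753/280]; denominator coefficients [1, 1657/280].


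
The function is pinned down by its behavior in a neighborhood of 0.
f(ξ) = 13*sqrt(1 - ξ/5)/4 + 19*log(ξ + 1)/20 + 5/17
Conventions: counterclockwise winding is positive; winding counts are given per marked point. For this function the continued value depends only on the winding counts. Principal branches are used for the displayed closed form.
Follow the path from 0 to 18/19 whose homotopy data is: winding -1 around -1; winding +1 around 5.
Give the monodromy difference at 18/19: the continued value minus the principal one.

The rational part is single-valued and drops out of the difference; each branch term changes only by its own monodromy.
(13/4)*sqrt(1 - ξ/(5)): winding +1 is odd, the square root flips sign, contributing -2*(13/4)*sqrt(1 - (18/19)/(5)) = -2*(13/4)*sqrt(77/95) = -(13/190)*sqrt(7315).
(19/20)*log(1 - ξ/(-1)): each positive loop around -1 adds 2*pi*i to the log, so winding -1 contributes (19/20)*(-1)*2*pi*i = -(19/10)*pi*i.
Summing the contributions at ξ = 18/19 gives (-(13/190)*sqrt(7315)) - ((19/10)*pi)*i.

Continued minus principal equals (-(13/190)*sqrt(7315)) - ((19/10)*pi)*i.


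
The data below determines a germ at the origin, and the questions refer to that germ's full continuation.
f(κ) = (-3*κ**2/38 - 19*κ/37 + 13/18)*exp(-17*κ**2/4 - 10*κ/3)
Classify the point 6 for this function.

There is no denominator, hence no pole anywhere.
The factor exp(-17*κ**2/4 - 10*κ/3) is entire.
So the germ continues analytically to 6.

The point is a regular point.


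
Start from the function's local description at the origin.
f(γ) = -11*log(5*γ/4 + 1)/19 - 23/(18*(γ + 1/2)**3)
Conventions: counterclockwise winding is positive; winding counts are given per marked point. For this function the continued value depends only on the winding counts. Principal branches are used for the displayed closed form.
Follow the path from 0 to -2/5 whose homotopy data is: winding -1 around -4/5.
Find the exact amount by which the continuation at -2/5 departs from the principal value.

Continued minus principal equals (22/19)*pi*i.

The rational part is single-valued and drops out of the difference; each branch term changes only by its own monodromy.
(-11/19)*log(1 - γ/(-4/5)): each positive loop around -4/5 adds 2*pi*i to the log, so winding -1 contributes (-11/19)*(-1)*2*pi*i = (22/19)*pi*i.
Summing the contributions at γ = -2/5 gives (22/19)*pi*i.


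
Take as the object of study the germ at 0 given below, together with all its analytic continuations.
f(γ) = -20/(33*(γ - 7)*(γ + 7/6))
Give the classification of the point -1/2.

The point is a regular point.

Denominator factors: γ + 7/6 = 2/3 at γ = -1/2; γ - 7 = -15/2 at γ = -1/2 — none vanishes.
So the germ continues analytically to -1/2.


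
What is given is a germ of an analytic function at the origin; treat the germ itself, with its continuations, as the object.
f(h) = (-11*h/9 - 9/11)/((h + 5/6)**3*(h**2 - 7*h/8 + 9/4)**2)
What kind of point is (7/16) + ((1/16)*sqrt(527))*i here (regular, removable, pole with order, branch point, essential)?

The point is a pole of order 2.

The denominator factor h**2 - 7*h/8 + 9/4 vanishes at (7/16) + ((1/16)*sqrt(527))*i and appears to the power 2; the numerator there equals (-2143/1584) - ((11/144)*sqrt(527))*i, nonzero, and no other factor vanishes.
Hence a pole whose order is the multiplicity, 2.


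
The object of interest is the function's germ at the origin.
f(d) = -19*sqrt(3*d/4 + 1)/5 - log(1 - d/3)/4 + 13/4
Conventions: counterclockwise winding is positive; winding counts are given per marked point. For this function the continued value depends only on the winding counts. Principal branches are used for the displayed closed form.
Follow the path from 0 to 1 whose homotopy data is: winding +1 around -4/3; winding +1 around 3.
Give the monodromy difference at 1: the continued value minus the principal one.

The rational part is single-valued and drops out of the difference; each branch term changes only by its own monodromy.
(-19/5)*sqrt(1 - d/(-4/3)): winding +1 is odd, the square root flips sign, contributing -2*(-19/5)*sqrt(1 - (1)/(-4/3)) = -2*(-19/5)*sqrt(7/4) = (19/5)*sqrt(7).
(-1/4)*log(1 - d/(3)): each positive loop around 3 adds 2*pi*i to the log, so winding +1 contributes (-1/4)*(1)*2*pi*i = -(1/2)*pi*i.
Summing the contributions at d = 1 gives ((19/5)*sqrt(7)) - ((1/2)*pi)*i.

Continued minus principal equals ((19/5)*sqrt(7)) - ((1/2)*pi)*i.


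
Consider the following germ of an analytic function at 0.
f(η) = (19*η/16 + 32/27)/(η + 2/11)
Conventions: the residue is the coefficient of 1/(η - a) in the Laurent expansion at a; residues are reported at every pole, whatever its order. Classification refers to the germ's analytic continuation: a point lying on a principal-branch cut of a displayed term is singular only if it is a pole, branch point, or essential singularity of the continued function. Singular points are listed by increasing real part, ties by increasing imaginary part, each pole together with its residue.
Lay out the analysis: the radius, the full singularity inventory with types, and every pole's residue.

Radius of convergence at 0: 2/11.
At -2/11: a pole of order 1; residue 2303/2376.

Denominator factor (η + 2/11): pole of order 1 at -2/11, modulus 2/11.
The radius of convergence is the smallest modulus among the singular points: 2/11.
At the order-1 pole -2/11 set g(η) = (η - (-2/11))*f(η) = 19*η/16 + 32/27.
Simple pole: residue = g(a) at a = -2/11, which is 2303/2376.


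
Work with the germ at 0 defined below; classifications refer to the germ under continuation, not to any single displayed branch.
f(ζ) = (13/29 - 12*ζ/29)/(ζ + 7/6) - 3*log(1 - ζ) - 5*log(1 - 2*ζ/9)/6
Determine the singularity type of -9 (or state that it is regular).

The point is a regular point.

Denominator factors: ζ + 7/6 = -47/6 at ζ = -9 — none vanishes.
Branch term log(1 - ζ/(1)): argument at -9 is 10, nonzero, so -9 is not its branch point (a point on a principal cut is still regular for the continued germ).
Branch term log(1 - ζ/(9/2)): argument at -9 is 3, nonzero, so -9 is not its branch point (a point on a principal cut is still regular for the continued germ).
So the germ continues analytically to -9.


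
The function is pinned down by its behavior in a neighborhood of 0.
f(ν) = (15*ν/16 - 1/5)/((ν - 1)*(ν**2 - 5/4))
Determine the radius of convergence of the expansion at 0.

Denominator factor (ν - 1): pole of order 1 at 1, modulus 1.
Denominator factor (ν**2 - 5/4): discriminant 5, real irrational roots (1/2)*sqrt(5) and -(1/2)*sqrt(5); poles of order 1, moduli (1/2)*sqrt(5) and (1/2)*sqrt(5).
The radius of convergence is the smallest modulus among the singular points: 1.

The radius of convergence is 1.


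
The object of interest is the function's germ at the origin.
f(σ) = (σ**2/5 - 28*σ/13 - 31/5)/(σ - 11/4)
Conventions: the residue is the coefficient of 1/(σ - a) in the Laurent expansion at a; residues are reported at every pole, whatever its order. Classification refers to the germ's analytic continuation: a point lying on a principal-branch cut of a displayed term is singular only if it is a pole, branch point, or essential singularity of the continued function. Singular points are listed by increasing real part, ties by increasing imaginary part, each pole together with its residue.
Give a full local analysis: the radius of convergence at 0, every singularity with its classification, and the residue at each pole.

Denominator factor (σ - 11/4): pole of order 1 at 11/4, modulus 11/4.
The radius of convergence is the smallest modulus among the singular points: 11/4.
At the order-1 pole 11/4 set g(σ) = (σ - (11/4))*f(σ) = σ**2/5 - 28*σ/13 - 31/5.
Simple pole: residue = g(a) at a = 11/4, which is -2207/208.

Radius of convergence at 0: 11/4.
At 11/4: a pole of order 1; residue -2207/208.


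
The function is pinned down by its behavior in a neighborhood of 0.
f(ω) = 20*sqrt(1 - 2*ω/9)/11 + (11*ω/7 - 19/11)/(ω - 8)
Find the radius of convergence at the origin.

The radius of convergence is 9/2.

Denominator factor (ω - 8): pole of order 1 at 8, modulus 8.
Branch term (20/11)*sqrt(1 - ω/(9/2)): its argument vanishes at ω = 9/2, a square-root branch point, modulus 9/2.
The radius of convergence is the smallest modulus among the singular points: 9/2.


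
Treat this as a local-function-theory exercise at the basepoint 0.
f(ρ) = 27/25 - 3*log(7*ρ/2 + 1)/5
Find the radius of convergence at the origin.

Branch term (-3/5)*log(1 - ρ/(-2/7)): its argument vanishes at ρ = -2/7, a logarithmic branch point, modulus 2/7.
The radius of convergence is the smallest modulus among the singular points: 2/7.

The radius of convergence is 2/7.


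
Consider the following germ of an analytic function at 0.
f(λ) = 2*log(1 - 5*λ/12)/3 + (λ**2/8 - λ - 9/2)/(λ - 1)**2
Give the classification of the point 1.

The point is a pole of order 2.

The denominator factor λ - 1 vanishes at 1 and appears to the power 2; the numerator there equals -43/8, nonzero, and no other factor vanishes.
The branch terms are analytic at this point.
Hence a pole whose order is the multiplicity, 2.


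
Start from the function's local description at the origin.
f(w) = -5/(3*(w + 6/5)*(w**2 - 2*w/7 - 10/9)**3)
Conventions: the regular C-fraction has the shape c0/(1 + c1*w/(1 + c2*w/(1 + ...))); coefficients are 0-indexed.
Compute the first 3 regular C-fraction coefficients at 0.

The regular C-fraction coefficients are [81/80, 337/210, 13662/11795].

Taylor coefficients (expand at 0): a_0 = 81/80, a_1 = -9099/5600, a_2 = 1759869/392000.
c0 = a_0 = 81/80. Peel one level at a time: if S = 1 + c*w/S' with S'(0) = 1, then c is the w-coefficient of S and S' = c*w/(S - 1).
S_1 = c0/f = 1 + (337/210)*w + (-2277/1225)*w^2 + ...; c1 = 337/210.
S_2 = c1*w/(S_1 - 1) = 1 + (13662/11795)*w + ...; c2 = 13662/11795.


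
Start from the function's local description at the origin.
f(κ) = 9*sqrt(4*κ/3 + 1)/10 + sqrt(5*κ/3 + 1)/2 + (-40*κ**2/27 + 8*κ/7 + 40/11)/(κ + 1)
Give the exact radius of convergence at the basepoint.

Denominator factor (κ + 1): pole of order 1 at -1, modulus 1.
Branch term (1/2)*sqrt(1 - κ/(-3/5)): its argument vanishes at κ = -3/5, a square-root branch point, modulus 3/5.
Branch term (9/10)*sqrt(1 - κ/(-3/4)): its argument vanishes at κ = -3/4, a square-root branch point, modulus 3/4.
The radius of convergence is the smallest modulus among the singular points: 3/5.

The radius of convergence is 3/5.


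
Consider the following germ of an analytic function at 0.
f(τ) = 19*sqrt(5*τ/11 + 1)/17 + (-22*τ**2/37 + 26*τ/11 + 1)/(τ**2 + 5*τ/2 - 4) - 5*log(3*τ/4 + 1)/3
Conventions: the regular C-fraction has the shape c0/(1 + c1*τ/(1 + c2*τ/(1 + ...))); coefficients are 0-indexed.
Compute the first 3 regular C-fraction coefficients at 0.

The regular C-fraction coefficients are [59/68, 10431/5192, -329826787/166986402].

Taylor coefficients (expand at 0): a_0 = 59/68, a_1 = -10431/5984, a_2 = 1150707/19483904.
c0 = a_0 = 59/68. Peel one level at a time: if S = 1 + c*τ/S' with S'(0) = 1, then c is the τ-coefficient of S and S' = c*τ/(S - 1).
S_1 = c0/f = 1 + (10431/5192)*τ + (989480361/249350992)*τ^2 + ...; c1 = 10431/5192.
S_2 = c1*τ/(S_1 - 1) = 1 + (-329826787/166986402)*τ + ...; c2 = -329826787/166986402.


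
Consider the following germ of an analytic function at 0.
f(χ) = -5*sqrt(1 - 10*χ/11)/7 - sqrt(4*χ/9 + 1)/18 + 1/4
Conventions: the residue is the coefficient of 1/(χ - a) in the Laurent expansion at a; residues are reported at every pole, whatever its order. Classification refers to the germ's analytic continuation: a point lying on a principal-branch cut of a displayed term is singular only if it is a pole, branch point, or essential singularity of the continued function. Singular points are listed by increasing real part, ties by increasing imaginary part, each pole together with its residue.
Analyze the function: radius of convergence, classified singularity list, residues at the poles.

Radius of convergence at 0: 11/10.
At -9/4: an algebraic (square-root) branch point.
At 11/10: an algebraic (square-root) branch point.

Branch term (-5/7)*sqrt(1 - χ/(11/10)): its argument vanishes at χ = 11/10, a square-root branch point, modulus 11/10.
Branch term (-1/18)*sqrt(1 - χ/(-9/4)): its argument vanishes at χ = -9/4, a square-root branch point, modulus 9/4.
The radius of convergence is the smallest modulus among the singular points: 11/10.
List the singular points by increasing real part (a conjugate pair: the negative imaginary part first).


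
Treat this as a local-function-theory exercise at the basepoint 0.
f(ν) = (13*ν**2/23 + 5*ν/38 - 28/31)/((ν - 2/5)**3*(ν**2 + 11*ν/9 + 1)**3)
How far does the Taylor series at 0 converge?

The radius of convergence is 2/5.

Denominator factor (ν**2 + 11*ν/9 + 1)^3: discriminant -203/81, complex-conjugate roots (-11/18) + ((1/18)*sqrt(203))*i and (-11/18) - ((1/18)*sqrt(203))*i; poles of order 3, moduli 1 and 1.
Denominator factor (ν - 2/5)^3: pole of order 3 at 2/5, modulus 2/5.
The radius of convergence is the smallest modulus among the singular points: 2/5.


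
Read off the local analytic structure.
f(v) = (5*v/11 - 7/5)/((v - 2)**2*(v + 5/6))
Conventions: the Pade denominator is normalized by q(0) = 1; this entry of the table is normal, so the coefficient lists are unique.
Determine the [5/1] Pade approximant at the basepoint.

The Pade approximant has numerator coefficients [-21/50, -3890801853/13109298400, -1125638073/6554649200, -6376939731/52437193600, -522099837/10487438720, -11337846129/209748774400]; denominator coefficients [1, 146744903/119175440].

Taylor coefficients needed (expand at 0): a_0 = -21/50, a_1 = 303/1375, a_2 = -24369/55000, a_3 = 10599/25000, a_4 = -3145011/5500000, a_5 = 4469079/6875000, a_6 = -440234709/550000000.
Write the denominator as Q(v) = 1 + q1*v. Requiring Q*f - P = O(v^7) with deg P <= 5 kills the coefficients of v^6..v^6 in Q*f:
  v^6: a_6 + q1*a_5 = 0, i.e. -440234709/550000000 + (4469079/6875000)*q1 = 0.
Solving this linear system: q1 = 146744903/119175440.
The numerator is Q*f truncated at degree 5: P0 = a_0 = -21/50; P1 = a_1 + q1*a_0 = -3890801853/13109298400; P2 = a_2 + q1*a_1 = -1125638073/6554649200; P3 = a_3 + q1*a_2 = -6376939731/52437193600; P4 = a_4 + q1*a_3 = -522099837/10487438720; P5 = a_5 + q1*a_4 = -11337846129/209748774400.


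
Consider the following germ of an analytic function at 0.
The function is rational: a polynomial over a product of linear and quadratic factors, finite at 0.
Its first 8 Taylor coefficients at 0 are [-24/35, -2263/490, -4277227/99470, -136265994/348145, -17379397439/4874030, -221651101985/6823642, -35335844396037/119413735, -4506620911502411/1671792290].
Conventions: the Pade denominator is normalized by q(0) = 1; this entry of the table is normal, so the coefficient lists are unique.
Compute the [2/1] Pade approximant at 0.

Taylor coefficients needed (read off): a_0 = -24/35, a_1 = -2263/490, a_2 = -4277227/99470, a_3 = -136265994/348145.
Write the denominator as Q(y) = 1 + q1*y. Requiring Q*f - P = O(y^4) with deg P <= 2 kills the coefficients of y^3..y^3 in Q*f:
  y^3: a_3 + q1*a_2 = 0, i.e. -136265994/348145 + (-4277227/99470)*q1 = 0.
Solving this linear system: q1 = -272531988/29940589.
The numerator is Q*f truncated at degree 2: P0 = a_0 = -24/35; P1 = a_1 + q1*a_0 = 486024389/299405890; P2 = a_2 + q1*a_1 = -8351306797/8682770810.

The Pade approximant has numerator coefficients [-24/35, 486024389/299405890, -8351306797/8682770810]; denominator coefficients [1, -272531988/29940589].


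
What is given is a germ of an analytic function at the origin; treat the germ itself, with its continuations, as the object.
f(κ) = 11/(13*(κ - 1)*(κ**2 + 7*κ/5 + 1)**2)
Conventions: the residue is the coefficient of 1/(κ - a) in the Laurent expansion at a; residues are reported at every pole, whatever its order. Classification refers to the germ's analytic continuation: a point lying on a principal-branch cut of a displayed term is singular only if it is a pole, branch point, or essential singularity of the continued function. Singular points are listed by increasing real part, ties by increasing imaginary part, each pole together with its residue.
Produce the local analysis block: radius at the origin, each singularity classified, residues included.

Radius of convergence at 0: 1.
At (-7/10) - ((1/10)*sqrt(51))*i: a pole of order 2; residue (-275/7514) - ((275/5202)*sqrt(51))*i.
At (-7/10) + ((1/10)*sqrt(51))*i: a pole of order 2; residue (-275/7514) + ((275/5202)*sqrt(51))*i.
At 1: a pole of order 1; residue 275/3757.


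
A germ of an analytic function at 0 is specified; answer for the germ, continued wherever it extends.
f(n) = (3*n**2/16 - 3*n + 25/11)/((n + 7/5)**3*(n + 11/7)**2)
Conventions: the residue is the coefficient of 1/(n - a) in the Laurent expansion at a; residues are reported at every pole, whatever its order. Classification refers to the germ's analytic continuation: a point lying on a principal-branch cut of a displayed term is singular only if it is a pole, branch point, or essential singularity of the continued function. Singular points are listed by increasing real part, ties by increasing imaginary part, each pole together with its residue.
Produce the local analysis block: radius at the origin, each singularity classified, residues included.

Denominator factor (n + 11/7)^2: pole of order 2 at -11/7, modulus 11/7.
Denominator factor (n + 7/5)^3: pole of order 3 at -7/5, modulus 7/5.
The radius of convergence is the smallest modulus among the singular points: 7/5.
At the order-2 pole -11/7 set g(n) = (n - (-11/7))^2*f(n) = (3*n**2/16 - 3*n + 25/11)/(n + 7/5)**3.
Order-2 pole: residue = g'(a); g'(-11/7) = -1913456125/76032, so the residue is -1913456125/76032.
At the order-3 pole -7/5 set g(n) = (n - (-7/5))^3*f(n) = (3*n**2/16 - 3*n + 25/11)/(n + 11/7)**2.
Order-3 pole: residue = g''(a)/2; g''(-7/5) = 1913456125/38016, so the residue is 1913456125/76032.
List the singular points by increasing real part (a conjugate pair: the negative imaginary part first).

Radius of convergence at 0: 7/5.
At -11/7: a pole of order 2; residue -1913456125/76032.
At -7/5: a pole of order 3; residue 1913456125/76032.


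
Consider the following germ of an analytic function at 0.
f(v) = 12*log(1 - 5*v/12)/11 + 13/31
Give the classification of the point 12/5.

The term (12/11)*log(1 - v/(12/5)) has argument 1 - 12/5/(12/5) = 0 at 12/5: a logarithmic (infinitely-sheeted) branch point; the remaining terms are analytic or single-valued there.

The point is a logarithmic branch point.


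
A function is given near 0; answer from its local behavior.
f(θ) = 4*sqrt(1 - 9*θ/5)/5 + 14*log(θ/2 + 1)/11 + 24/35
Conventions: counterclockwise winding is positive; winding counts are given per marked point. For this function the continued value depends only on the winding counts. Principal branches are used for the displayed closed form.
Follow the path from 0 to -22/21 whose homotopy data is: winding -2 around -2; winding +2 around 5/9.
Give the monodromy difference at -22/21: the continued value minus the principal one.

Continued minus principal equals -(56/11)*pi*i.

The rational part is single-valued and drops out of the difference; each branch term changes only by its own monodromy.
(4/5)*sqrt(1 - θ/(5/9)): winding +2 is even, the square root returns to the same sheet, contribution 0.
(14/11)*log(1 - θ/(-2)): each positive loop around -2 adds 2*pi*i to the log, so winding -2 contributes (14/11)*(-2)*2*pi*i = -(56/11)*pi*i.
Summing the contributions at θ = -22/21 gives -(56/11)*pi*i.


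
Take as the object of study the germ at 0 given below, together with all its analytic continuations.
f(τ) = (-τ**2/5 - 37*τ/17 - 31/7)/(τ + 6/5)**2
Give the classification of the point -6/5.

The point is a pole of order 2.

The denominator factor τ + 6/5 vanishes at -6/5 and appears to the power 2; the numerator there equals -31309/14875, nonzero, and no other factor vanishes.
Hence a pole whose order is the multiplicity, 2.


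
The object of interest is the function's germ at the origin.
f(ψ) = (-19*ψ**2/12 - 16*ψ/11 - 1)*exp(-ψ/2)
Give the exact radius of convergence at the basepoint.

The radius of convergence is infinite.

The factor exp(-ψ/2) is entire and contributes no finite singular point.
The polynomial part has no poles.
No finite singular points: the Taylor series at 0 converges everywhere.


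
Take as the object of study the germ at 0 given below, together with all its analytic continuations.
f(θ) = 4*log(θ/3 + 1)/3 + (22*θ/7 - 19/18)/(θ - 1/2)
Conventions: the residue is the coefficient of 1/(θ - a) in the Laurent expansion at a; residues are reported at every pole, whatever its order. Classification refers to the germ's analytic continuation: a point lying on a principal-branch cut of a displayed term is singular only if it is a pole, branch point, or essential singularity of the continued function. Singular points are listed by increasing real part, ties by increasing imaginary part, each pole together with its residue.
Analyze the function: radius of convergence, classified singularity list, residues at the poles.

Denominator factor (θ - 1/2): pole of order 1 at 1/2, modulus 1/2.
Branch term (4/3)*log(1 - θ/(-3)): its argument vanishes at θ = -3, a logarithmic branch point, modulus 3.
The radius of convergence is the smallest modulus among the singular points: 1/2.
The branch term is analytic at 1/2 and contributes nothing to the residue; only the rational part matters.
At the order-1 pole 1/2 set g(θ) = (θ - (1/2))*(rational part) = 22*θ/7 - 19/18.
Simple pole: residue = g(a) at a = 1/2, which is 65/126.
List the singular points by increasing real part (a conjugate pair: the negative imaginary part first).

Radius of convergence at 0: 1/2.
At -3: a logarithmic branch point.
At 1/2: a pole of order 1; residue 65/126.


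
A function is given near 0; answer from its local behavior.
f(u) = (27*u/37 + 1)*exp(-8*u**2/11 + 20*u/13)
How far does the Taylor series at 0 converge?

The radius of convergence is infinite.

The factor exp(-8*u**2/11 + 20*u/13) is entire and contributes no finite singular point.
The polynomial part has no poles.
No finite singular points: the Taylor series at 0 converges everywhere.


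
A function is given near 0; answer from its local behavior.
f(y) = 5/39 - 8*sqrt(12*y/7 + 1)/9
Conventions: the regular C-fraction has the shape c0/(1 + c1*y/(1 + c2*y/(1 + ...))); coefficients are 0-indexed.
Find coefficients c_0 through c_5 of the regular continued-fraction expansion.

The regular C-fraction coefficients are [-89/117, -624/623, 891/623, 89/693, 505/693, 891/3535].

Taylor coefficients (expand at 0): a_0 = -89/117, a_1 = -16/21, a_2 = 16/49, a_3 = -96/343, a_4 = 720/2401, a_5 = -864/2401.
c0 = a_0 = -89/117. Peel one level at a time: if S = 1 + c*y/S' with S'(0) = 1, then c is the y-coefficient of S and S' = c*y/(S - 1).
S_1 = c0/f = 1 + (-624/623)*y + (555984/388129)*y^2 + ...; c1 = -624/623.
S_2 = c1*y/(S_1 - 1) = 1 + (891/623)*y + (-9/49)*y^2 + ...; c2 = 891/623.
S_3 = c2*y/(S_2 - 1) = 1 + (89/693)*y + (-44945/480249)*y^2 + ...; c3 = 89/693.
S_4 = c3*y/(S_3 - 1) = 1 + (505/693)*y + (-9/49)*y^2 + ...; c4 = 505/693.
S_5 = c4*y/(S_4 - 1) = 1 + (891/3535)*y + ...; c5 = 891/3535.


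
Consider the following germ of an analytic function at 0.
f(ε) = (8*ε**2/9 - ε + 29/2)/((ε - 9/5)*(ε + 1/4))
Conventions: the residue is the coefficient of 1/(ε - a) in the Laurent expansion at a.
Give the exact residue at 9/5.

The residue is 38/5.

At the order-1 pole 9/5 set g(ε) = (ε - (9/5))*f(ε) = (8*ε**2/9 - ε + 29/2)/(ε + 1/4).
Simple pole: residue = g(a) at a = 9/5, which is 38/5.


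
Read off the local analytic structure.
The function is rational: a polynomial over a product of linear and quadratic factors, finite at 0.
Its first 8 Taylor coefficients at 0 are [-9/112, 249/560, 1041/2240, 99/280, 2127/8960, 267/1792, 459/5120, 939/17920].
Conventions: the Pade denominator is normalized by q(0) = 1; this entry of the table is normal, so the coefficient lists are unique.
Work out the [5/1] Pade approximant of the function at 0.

Taylor coefficients needed (read off): a_0 = -9/112, a_1 = 249/560, a_2 = 1041/2240, a_3 = 99/280, a_4 = 2127/8960, a_5 = 267/1792, a_6 = 459/5120.
Write the denominator as Q(w) = 1 + q1*w. Requiring Q*f - P = O(w^7) with deg P <= 5 kills the coefficients of w^6..w^6 in Q*f:
  w^6: a_6 + q1*a_5 = 0, i.e. 459/5120 + (267/1792)*q1 = 0.
Solving this linear system: q1 = -1071/1780.
The numerator is Q*f truncated at degree 5: P0 = a_0 = -9/112; P1 = a_1 + q1*a_0 = 98283/199360; P2 = a_2 + q1*a_1 = 98283/498400; P3 = a_3 + q1*a_2 = 294849/3987200; P4 = a_4 + q1*a_3 = 98283/3987200; P5 = a_5 + q1*a_4 = 98283/15948800.

The Pade approximant has numerator coefficients [-9/112, 98283/199360, 98283/498400, 294849/3987200, 98283/3987200, 98283/15948800]; denominator coefficients [1, -1071/1780].


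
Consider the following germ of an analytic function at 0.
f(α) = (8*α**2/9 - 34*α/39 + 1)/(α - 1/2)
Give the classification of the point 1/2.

The denominator factor α - 1/2 vanishes at 1/2 and appears to the power 1; the numerator there equals 92/117, nonzero, and no other factor vanishes.
Hence a pole whose order is the multiplicity, 1.

The point is a pole of order 1.


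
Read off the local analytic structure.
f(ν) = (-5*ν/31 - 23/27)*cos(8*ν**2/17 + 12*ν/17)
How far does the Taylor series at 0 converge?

The factor cos(8*ν**2/17 + 12*ν/17) is entire and contributes no finite singular point.
The polynomial part has no poles.
No finite singular points: the Taylor series at 0 converges everywhere.

The radius of convergence is infinite.


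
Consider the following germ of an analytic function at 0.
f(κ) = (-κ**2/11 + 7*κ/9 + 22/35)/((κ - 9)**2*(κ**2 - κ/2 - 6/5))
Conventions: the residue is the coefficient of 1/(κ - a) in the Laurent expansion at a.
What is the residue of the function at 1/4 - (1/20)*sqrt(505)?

The factor κ**2 - κ/2 - 6/5 splits as (κ - a)(κ - a') with a = 1/4 - (1/20)*sqrt(505), a' = 1/4 + (1/20)*sqrt(505). At the order-1 pole a set g(κ) = (κ - a)*f(κ) = [(-κ**2/11 + 7*κ/9 + 22/35)/(κ - 9)**2] / (κ - a').
Simple pole: residue = g(a) at a = 1/4 - (1/20)*sqrt(505), which is 114325/18711297 - (3273575/13228886979)*sqrt(505).

The residue is 114325/18711297 - (3273575/13228886979)*sqrt(505).


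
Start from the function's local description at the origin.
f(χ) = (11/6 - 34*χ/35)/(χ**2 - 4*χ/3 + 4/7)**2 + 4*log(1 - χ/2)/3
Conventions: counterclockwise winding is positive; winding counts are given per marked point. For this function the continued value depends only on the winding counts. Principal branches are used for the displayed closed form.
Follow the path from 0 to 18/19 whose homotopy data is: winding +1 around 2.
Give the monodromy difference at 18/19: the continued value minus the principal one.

The rational part is single-valued and drops out of the difference; each branch term changes only by its own monodromy.
(4/3)*log(1 - χ/(2)): each positive loop around 2 adds 2*pi*i to the log, so winding +1 contributes (4/3)*(1)*2*pi*i = (8/3)*pi*i.
Summing the contributions at χ = 18/19 gives (8/3)*pi*i.

Continued minus principal equals (8/3)*pi*i.
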